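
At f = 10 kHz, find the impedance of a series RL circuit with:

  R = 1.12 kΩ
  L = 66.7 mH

Step 1 — Angular frequency: ω = 2π·f = 2π·1e+04 = 6.283e+04 rad/s.
Step 2 — Component impedances:
  R: Z = R = 1120 Ω
  L: Z = jωL = j·6.283e+04·0.0667 = 0 + j4191 Ω
Step 3 — Series combination: Z_total = R + L = 1120 + j4191 Ω = 4338∠75.0° Ω.

Z = 1120 + j4191 Ω = 4338∠75.0° Ω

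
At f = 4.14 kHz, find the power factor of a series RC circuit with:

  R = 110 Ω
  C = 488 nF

Step 1 — Angular frequency: ω = 2π·f = 2π·4140 = 2.601e+04 rad/s.
Step 2 — Component impedances:
  R: Z = R = 110 Ω
  C: Z = 1/(jωC) = -j/(ω·C) = 0 - j78.78 Ω
Step 3 — Series combination: Z_total = R + C = 110 - j78.78 Ω = 135.3∠-35.6° Ω.
Step 4 — Power factor: PF = cos(φ) = Re(Z)/|Z| = 110/135.3 = 0.813.
Step 5 — Type: Im(Z) = -78.78 ⇒ leading (phase φ = -35.6°).

PF = 0.813 (leading, φ = -35.6°)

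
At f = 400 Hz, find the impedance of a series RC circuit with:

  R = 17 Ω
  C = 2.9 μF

Step 1 — Angular frequency: ω = 2π·f = 2π·400 = 2513 rad/s.
Step 2 — Component impedances:
  R: Z = R = 17 Ω
  C: Z = 1/(jωC) = -j/(ω·C) = 0 - j137.2 Ω
Step 3 — Series combination: Z_total = R + C = 17 - j137.2 Ω = 138.3∠-82.9° Ω.

Z = 17 - j137.2 Ω = 138.3∠-82.9° Ω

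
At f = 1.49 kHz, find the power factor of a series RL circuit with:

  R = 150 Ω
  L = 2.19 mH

Step 1 — Angular frequency: ω = 2π·f = 2π·1490 = 9362 rad/s.
Step 2 — Component impedances:
  R: Z = R = 150 Ω
  L: Z = jωL = j·9362·0.00219 = 0 + j20.5 Ω
Step 3 — Series combination: Z_total = R + L = 150 + j20.5 Ω = 151.4∠7.8° Ω.
Step 4 — Power factor: PF = cos(φ) = Re(Z)/|Z| = 150/151.4 = 0.9908.
Step 5 — Type: Im(Z) = 20.5 ⇒ lagging (phase φ = 7.8°).

PF = 0.9908 (lagging, φ = 7.8°)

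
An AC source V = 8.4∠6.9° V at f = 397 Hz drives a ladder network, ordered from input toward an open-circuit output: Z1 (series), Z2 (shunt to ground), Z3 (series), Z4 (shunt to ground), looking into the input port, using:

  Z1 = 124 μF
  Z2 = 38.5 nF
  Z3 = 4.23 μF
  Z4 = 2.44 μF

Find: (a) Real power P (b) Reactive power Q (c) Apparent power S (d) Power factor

Step 1 — Angular frequency: ω = 2π·f = 2π·397 = 2494 rad/s.
Step 2 — Component impedances:
  Z1: Z = 1/(jωC) = -j/(ω·C) = 0 - j3.233 Ω
  Z2: Z = 1/(jωC) = -j/(ω·C) = 0 - j1.041e+04 Ω
  Z3: Z = 1/(jωC) = -j/(ω·C) = 0 - j94.77 Ω
  Z4: Z = 1/(jωC) = -j/(ω·C) = 0 - j164.3 Ω
Step 3 — Ladder network (open output): work backward from the far end, alternating series and parallel combinations. Z_in = 0 - j256 Ω = 256∠-90.0° Ω.
Step 4 — Source phasor: V = 8.4∠6.9° V = 8.339 + j1.009 V.
Step 5 — Current: I = V / Z = -0.003942 + j0.03257 A = 0.03281∠96.9° A.
Step 6 — Complex power: S = V·I* = 0 - j0.2756 VA.
Step 7 — Real power: P = Re(S) = 0 W.
Step 8 — Reactive power: Q = Im(S) = -0.2756 VAR.
Step 9 — Apparent power: |S| = 0.2756 VA.
Step 10 — Power factor: PF = P/|S| = 0 (leading).

(a) P = 0 W  (b) Q = -0.2756 VAR  (c) S = 0.2756 VA  (d) PF = 0 (leading)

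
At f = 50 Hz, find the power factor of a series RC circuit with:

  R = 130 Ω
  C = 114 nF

Step 1 — Angular frequency: ω = 2π·f = 2π·50 = 314.2 rad/s.
Step 2 — Component impedances:
  R: Z = R = 130 Ω
  C: Z = 1/(jωC) = -j/(ω·C) = 0 - j2.792e+04 Ω
Step 3 — Series combination: Z_total = R + C = 130 - j2.792e+04 Ω = 2.792e+04∠-89.7° Ω.
Step 4 — Power factor: PF = cos(φ) = Re(Z)/|Z| = 130/2.792e+04 = 0.004656.
Step 5 — Type: Im(Z) = -2.792e+04 ⇒ leading (phase φ = -89.7°).

PF = 0.004656 (leading, φ = -89.7°)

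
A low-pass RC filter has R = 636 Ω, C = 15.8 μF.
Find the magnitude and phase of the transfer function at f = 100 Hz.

Step 1 — Angular frequency: ω = 2π·100 = 628.3 rad/s.
Step 2 — Transfer function: H(jω) = 1/(1 + jωRC).
Step 3 — Denominator: 1 + jωRC = 1 + j·628.3·636·1.58e-05 = 1 + j6.314.
Step 4 — H = 0.02447 - j0.1545.
Step 5 — Magnitude: |H| = 0.1564 (-16.1 dB); phase: φ = -81.0°.

|H| = 0.1564 (-16.1 dB), φ = -81.0°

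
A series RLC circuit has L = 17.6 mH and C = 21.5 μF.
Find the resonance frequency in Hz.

Step 1 — Resonance condition Im(Z)=0 gives ω₀ = 1/√(LC).
Step 2 — ω₀ = 1/√(0.0176·2.15e-05) = 1626 rad/s.
Step 3 — f₀ = ω₀/(2π) = 258.7 Hz.

f₀ = 258.7 Hz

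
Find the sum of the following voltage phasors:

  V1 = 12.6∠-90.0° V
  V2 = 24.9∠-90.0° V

Step 1 — Convert each phasor to rectangular form:
  V1 = 12.6·(cos(-90.0°) + j·sin(-90.0°)) = 0 - j12.6 V
  V2 = 24.9·(cos(-90.0°) + j·sin(-90.0°)) = 0 - j24.9 V
Step 2 — Sum components: V_total = 0 - j37.5 V.
Step 3 — Convert to polar: |V_total| = 37.5 V, ∠V_total = -90.0°.

V_total = 37.5∠-90.0° V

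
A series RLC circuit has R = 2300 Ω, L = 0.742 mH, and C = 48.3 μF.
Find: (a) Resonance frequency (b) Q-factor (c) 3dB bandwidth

Step 1 — Resonance: ω₀ = 1/√(LC) = 1/√(0.000742·4.83e-05) = 5282 rad/s.
Step 2 — f₀ = ω₀/(2π) = 840.7 Hz.
Step 3 — Series Q: Q = ω₀L/R = 5282·0.000742/2300 = 0.001704.
Step 4 — Bandwidth: Δω = ω₀/Q = 3.1e+06 rad/s; BW = Δω/(2π) = 4.933e+05 Hz.

(a) f₀ = 840.7 Hz  (b) Q = 0.001704  (c) BW = 4.933e+05 Hz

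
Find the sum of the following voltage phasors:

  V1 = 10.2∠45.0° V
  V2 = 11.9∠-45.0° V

Step 1 — Convert each phasor to rectangular form:
  V1 = 10.2·(cos(45.0°) + j·sin(45.0°)) = 7.212 + j7.212 V
  V2 = 11.9·(cos(-45.0°) + j·sin(-45.0°)) = 8.415 - j8.415 V
Step 2 — Sum components: V_total = 15.63 - j1.202 V.
Step 3 — Convert to polar: |V_total| = 15.67 V, ∠V_total = -4.4°.

V_total = 15.67∠-4.4° V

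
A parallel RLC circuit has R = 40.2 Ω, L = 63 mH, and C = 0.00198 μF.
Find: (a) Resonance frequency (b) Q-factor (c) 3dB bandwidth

Step 1 — Resonance: ω₀ = 1/√(LC) = 1/√(0.063·1.98e-09) = 8.954e+04 rad/s.
Step 2 — f₀ = ω₀/(2π) = 1.425e+04 Hz.
Step 3 — Parallel Q: Q = R/(ω₀L) = 40.2/(8.954e+04·0.063) = 0.007127.
Step 4 — Bandwidth: Δω = ω₀/Q = 1.256e+07 rad/s; BW = Δω/(2π) = 2e+06 Hz.

(a) f₀ = 1.425e+04 Hz  (b) Q = 0.007127  (c) BW = 2e+06 Hz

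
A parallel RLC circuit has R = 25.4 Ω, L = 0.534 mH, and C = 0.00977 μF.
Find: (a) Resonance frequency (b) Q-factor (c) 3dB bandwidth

Step 1 — Resonance: ω₀ = 1/√(LC) = 1/√(0.000534·9.77e-09) = 4.378e+05 rad/s.
Step 2 — f₀ = ω₀/(2π) = 6.968e+04 Hz.
Step 3 — Parallel Q: Q = R/(ω₀L) = 25.4/(4.378e+05·0.000534) = 0.1086.
Step 4 — Bandwidth: Δω = ω₀/Q = 4.03e+06 rad/s; BW = Δω/(2π) = 6.413e+05 Hz.

(a) f₀ = 6.968e+04 Hz  (b) Q = 0.1086  (c) BW = 6.413e+05 Hz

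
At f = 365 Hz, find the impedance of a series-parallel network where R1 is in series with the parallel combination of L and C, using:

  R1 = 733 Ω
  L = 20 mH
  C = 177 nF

Step 1 — Angular frequency: ω = 2π·f = 2π·365 = 2293 rad/s.
Step 2 — Component impedances:
  R1: Z = R = 733 Ω
  L: Z = jωL = j·2293·0.02 = 0 + j45.87 Ω
  C: Z = 1/(jωC) = -j/(ω·C) = 0 - j2464 Ω
Step 3 — Parallel branch: L || C = 1/(1/L + 1/C) = 0 + j46.74 Ω.
Step 4 — Series with R1: Z_total = R1 + (L || C) = 733 + j46.74 Ω = 734.5∠3.6° Ω.

Z = 733 + j46.74 Ω = 734.5∠3.6° Ω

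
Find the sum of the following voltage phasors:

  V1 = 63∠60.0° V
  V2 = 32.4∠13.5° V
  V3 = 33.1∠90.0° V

Step 1 — Convert each phasor to rectangular form:
  V1 = 63·(cos(60.0°) + j·sin(60.0°)) = 31.5 + j54.56 V
  V2 = 32.4·(cos(13.5°) + j·sin(13.5°)) = 31.5 + j7.564 V
  V3 = 33.1·(cos(90.0°) + j·sin(90.0°)) = 0 + j33.1 V
Step 2 — Sum components: V_total = 63 + j95.22 V.
Step 3 — Convert to polar: |V_total| = 114.2 V, ∠V_total = 56.5°.

V_total = 114.2∠56.5° V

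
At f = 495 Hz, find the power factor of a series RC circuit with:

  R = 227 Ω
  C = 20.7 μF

Step 1 — Angular frequency: ω = 2π·f = 2π·495 = 3110 rad/s.
Step 2 — Component impedances:
  R: Z = R = 227 Ω
  C: Z = 1/(jωC) = -j/(ω·C) = 0 - j15.53 Ω
Step 3 — Series combination: Z_total = R + C = 227 - j15.53 Ω = 227.5∠-3.9° Ω.
Step 4 — Power factor: PF = cos(φ) = Re(Z)/|Z| = 227/227.53 = 0.9977.
Step 5 — Type: Im(Z) = -15.53 ⇒ leading (phase φ = -3.9°).

PF = 0.9977 (leading, φ = -3.9°)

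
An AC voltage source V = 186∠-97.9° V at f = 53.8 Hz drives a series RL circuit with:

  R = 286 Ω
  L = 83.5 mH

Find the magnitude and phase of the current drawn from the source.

Step 1 — Angular frequency: ω = 2π·f = 2π·53.8 = 338 rad/s.
Step 2 — Component impedances:
  R: Z = R = 286 Ω
  L: Z = jωL = j·338·0.0835 = 0 + j28.23 Ω
Step 3 — Series combination: Z_total = R + L = 286 + j28.23 Ω = 287.4∠5.6° Ω.
Step 4 — Source phasor: V = 186∠-97.9° V = -25.56 - j184.2 V.
Step 5 — Ohm's law: I = V / Z_total = (-25.56 - j184.2) / (286 + j28.23) = -0.1515 - j0.6292 A.
Step 6 — Convert to polar: |I| = 0.6472 A, ∠I = -103.5°.

I = 0.6472∠-103.5° A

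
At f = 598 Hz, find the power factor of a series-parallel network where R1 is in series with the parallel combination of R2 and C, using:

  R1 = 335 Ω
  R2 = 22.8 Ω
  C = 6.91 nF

Step 1 — Angular frequency: ω = 2π·f = 2π·598 = 3757 rad/s.
Step 2 — Component impedances:
  R1: Z = R = 335 Ω
  R2: Z = R = 22.8 Ω
  C: Z = 1/(jωC) = -j/(ω·C) = 0 - j3.852e+04 Ω
Step 3 — Parallel branch: R2 || C = 1/(1/R2 + 1/C) = 22.8 - j0.0135 Ω.
Step 4 — Series with R1: Z_total = R1 + (R2 || C) = 357.8 - j0.0135 Ω = 357.8∠-0.0° Ω.
Step 5 — Power factor: PF = cos(φ) = Re(Z)/|Z| = 357.8/357.8 = 1.
Step 6 — Type: Im(Z) = -0.0135 ⇒ leading (phase φ = -0.0°).

PF = 1 (leading, φ = -0.0°)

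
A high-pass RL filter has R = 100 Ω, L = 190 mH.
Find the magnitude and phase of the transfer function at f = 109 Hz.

Step 1 — Angular frequency: ω = 2π·109 = 684.9 rad/s.
Step 2 — Transfer function: H(jω) = jωL/(R + jωL).
Step 3 — Numerator jωL = j·130.1; denominator R + jωL = 100 + j130.1.
Step 4 — H = 0.6287 + j0.4832.
Step 5 — Magnitude: |H| = 0.7929 (-2.0 dB); phase: φ = 37.5°.

|H| = 0.7929 (-2.0 dB), φ = 37.5°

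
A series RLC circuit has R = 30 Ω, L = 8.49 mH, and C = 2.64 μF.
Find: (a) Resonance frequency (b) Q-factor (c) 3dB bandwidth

Step 1 — Resonance: ω₀ = 1/√(LC) = 1/√(0.00849·2.64e-06) = 6680 rad/s.
Step 2 — f₀ = ω₀/(2π) = 1063 Hz.
Step 3 — Series Q: Q = ω₀L/R = 6680·0.00849/30 = 1.89.
Step 4 — Bandwidth: Δω = ω₀/Q = 3534 rad/s; BW = Δω/(2π) = 562.4 Hz.

(a) f₀ = 1063 Hz  (b) Q = 1.89  (c) BW = 562.4 Hz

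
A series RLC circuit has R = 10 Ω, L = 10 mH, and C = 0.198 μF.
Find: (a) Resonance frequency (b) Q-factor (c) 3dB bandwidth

Step 1 — Resonance: ω₀ = 1/√(LC) = 1/√(0.01·1.98e-07) = 2.247e+04 rad/s.
Step 2 — f₀ = ω₀/(2π) = 3577 Hz.
Step 3 — Series Q: Q = ω₀L/R = 2.247e+04·0.01/10 = 22.47.
Step 4 — Bandwidth: Δω = ω₀/Q = 1000 rad/s; BW = Δω/(2π) = 159.2 Hz.

(a) f₀ = 3577 Hz  (b) Q = 22.47  (c) BW = 159.2 Hz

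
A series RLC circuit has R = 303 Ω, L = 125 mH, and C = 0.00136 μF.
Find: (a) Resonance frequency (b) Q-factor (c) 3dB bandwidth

Step 1 — Resonance: ω₀ = 1/√(LC) = 1/√(0.125·1.36e-09) = 7.67e+04 rad/s.
Step 2 — f₀ = ω₀/(2π) = 1.221e+04 Hz.
Step 3 — Series Q: Q = ω₀L/R = 7.67e+04·0.125/303 = 31.64.
Step 4 — Bandwidth: Δω = ω₀/Q = 2424 rad/s; BW = Δω/(2π) = 385.8 Hz.

(a) f₀ = 1.221e+04 Hz  (b) Q = 31.64  (c) BW = 385.8 Hz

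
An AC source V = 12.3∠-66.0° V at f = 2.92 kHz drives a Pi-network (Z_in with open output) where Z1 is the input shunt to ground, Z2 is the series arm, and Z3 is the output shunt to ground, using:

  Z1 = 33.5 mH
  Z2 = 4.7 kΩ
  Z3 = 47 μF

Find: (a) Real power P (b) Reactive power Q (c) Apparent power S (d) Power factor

Step 1 — Angular frequency: ω = 2π·f = 2π·2920 = 1.835e+04 rad/s.
Step 2 — Component impedances:
  Z1: Z = jωL = j·1.835e+04·0.0335 = 0 + j614.6 Ω
  Z2: Z = R = 4700 Ω
  Z3: Z = 1/(jωC) = -j/(ω·C) = 0 - j1.16 Ω
Step 3 — With open output, the series arm Z2 and the output shunt Z3 appear in series to ground: Z2 + Z3 = 4700 - j1.16 Ω.
Step 4 — Parallel with input shunt Z1: Z_in = Z1 || (Z2 + Z3) = 79.03 + j604.3 Ω = 609.5∠82.5° Ω.
Step 5 — Source phasor: V = 12.3∠-66.0° V = 5.003 - j11.24 V.
Step 6 — Current: I = V / Z = -0.01722 - j0.01053 A = 0.02018∠-148.5° A.
Step 7 — Complex power: S = V·I* = 0.03219 + j0.2461 VA.
Step 8 — Real power: P = Re(S) = 0.03219 W.
Step 9 — Reactive power: Q = Im(S) = 0.2461 VAR.
Step 10 — Apparent power: |S| = 0.2482 VA.
Step 11 — Power factor: PF = P/|S| = 0.1297 (lagging).

(a) P = 0.03219 W  (b) Q = 0.2461 VAR  (c) S = 0.2482 VA  (d) PF = 0.1297 (lagging)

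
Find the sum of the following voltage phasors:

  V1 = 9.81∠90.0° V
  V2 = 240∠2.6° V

Step 1 — Convert each phasor to rectangular form:
  V1 = 9.81·(cos(90.0°) + j·sin(90.0°)) = 0 + j9.81 V
  V2 = 240·(cos(2.6°) + j·sin(2.6°)) = 239.8 + j10.89 V
Step 2 — Sum components: V_total = 239.8 + j20.7 V.
Step 3 — Convert to polar: |V_total| = 240.6 V, ∠V_total = 4.9°.

V_total = 240.6∠4.9° V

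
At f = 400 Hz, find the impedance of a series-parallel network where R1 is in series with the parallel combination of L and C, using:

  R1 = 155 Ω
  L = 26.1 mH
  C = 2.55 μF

Step 1 — Angular frequency: ω = 2π·f = 2π·400 = 2513 rad/s.
Step 2 — Component impedances:
  R1: Z = R = 155 Ω
  L: Z = jωL = j·2513·0.0261 = 0 + j65.6 Ω
  C: Z = 1/(jωC) = -j/(ω·C) = 0 - j156 Ω
Step 3 — Parallel branch: L || C = 1/(1/L + 1/C) = 0 + j113.2 Ω.
Step 4 — Series with R1: Z_total = R1 + (L || C) = 155 + j113.2 Ω = 191.9∠36.1° Ω.

Z = 155 + j113.2 Ω = 191.9∠36.1° Ω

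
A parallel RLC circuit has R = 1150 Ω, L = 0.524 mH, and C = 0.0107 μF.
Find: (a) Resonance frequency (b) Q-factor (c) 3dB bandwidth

Step 1 — Resonance: ω₀ = 1/√(LC) = 1/√(0.000524·1.07e-08) = 4.223e+05 rad/s.
Step 2 — f₀ = ω₀/(2π) = 6.721e+04 Hz.
Step 3 — Parallel Q: Q = R/(ω₀L) = 1150/(4.223e+05·0.000524) = 5.197.
Step 4 — Bandwidth: Δω = ω₀/Q = 8.127e+04 rad/s; BW = Δω/(2π) = 1.293e+04 Hz.

(a) f₀ = 6.721e+04 Hz  (b) Q = 5.197  (c) BW = 1.293e+04 Hz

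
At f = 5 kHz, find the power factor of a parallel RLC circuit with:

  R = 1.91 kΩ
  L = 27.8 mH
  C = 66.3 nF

Step 1 — Angular frequency: ω = 2π·f = 2π·5000 = 3.142e+04 rad/s.
Step 2 — Component impedances:
  R: Z = R = 1910 Ω
  L: Z = jωL = j·3.142e+04·0.0278 = 0 + j873.4 Ω
  C: Z = 1/(jωC) = -j/(ω·C) = 0 - j480.1 Ω
Step 3 — Parallel combination: 1/Z_total = 1/R + 1/L + 1/C; Z_total = 453.8 - j812.9 Ω = 931∠-60.8° Ω.
Step 4 — Power factor: PF = cos(φ) = Re(Z)/|Z| = 453.8/931 = 0.4874.
Step 5 — Type: Im(Z) = -812.9 ⇒ leading (phase φ = -60.8°).

PF = 0.4874 (leading, φ = -60.8°)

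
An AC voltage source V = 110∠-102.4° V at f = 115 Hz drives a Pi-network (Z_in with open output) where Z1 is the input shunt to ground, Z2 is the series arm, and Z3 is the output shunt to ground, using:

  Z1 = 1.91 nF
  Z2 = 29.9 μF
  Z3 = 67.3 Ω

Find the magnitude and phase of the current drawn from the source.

Step 1 — Angular frequency: ω = 2π·f = 2π·115 = 722.6 rad/s.
Step 2 — Component impedances:
  Z1: Z = 1/(jωC) = -j/(ω·C) = 0 - j7.246e+05 Ω
  Z2: Z = 1/(jωC) = -j/(ω·C) = 0 - j46.29 Ω
  Z3: Z = R = 67.3 Ω
Step 3 — With open output, the series arm Z2 and the output shunt Z3 appear in series to ground: Z2 + Z3 = 67.3 - j46.29 Ω.
Step 4 — Parallel with input shunt Z1: Z_in = Z1 || (Z2 + Z3) = 67.29 - j46.29 Ω = 81.68∠-34.5° Ω.
Step 5 — Source phasor: V = 110∠-102.4° V = -23.62 - j107.4 V.
Step 6 — Ohm's law: I = V / Z_total = (-23.62 - j107.4) / (67.29 - j46.29) = 0.5072 - j1.248 A.
Step 7 — Convert to polar: |I| = 1.347 A, ∠I = -67.9°.

I = 1.347∠-67.9° A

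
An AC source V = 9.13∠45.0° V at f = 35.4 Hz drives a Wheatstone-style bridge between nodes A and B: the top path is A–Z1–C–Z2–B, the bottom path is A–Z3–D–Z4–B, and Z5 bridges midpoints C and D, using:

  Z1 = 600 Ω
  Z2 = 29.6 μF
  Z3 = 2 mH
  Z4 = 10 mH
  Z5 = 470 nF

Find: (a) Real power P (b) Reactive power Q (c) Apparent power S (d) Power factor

Step 1 — Angular frequency: ω = 2π·f = 2π·35.4 = 222.4 rad/s.
Step 2 — Component impedances:
  Z1: Z = R = 600 Ω
  Z2: Z = 1/(jωC) = -j/(ω·C) = 0 - j151.9 Ω
  Z3: Z = jωL = j·222.4·0.002 = 0 + j0.4448 Ω
  Z4: Z = jωL = j·222.4·0.01 = 0 + j2.224 Ω
  Z5: Z = 1/(jωC) = -j/(ω·C) = 0 - j9566 Ω
Step 3 — Bridge requires nodal analysis (the Z5 bridge couples midpoints C and D, so the two paths cannot be reduced to a simple series/parallel combination). Setting node B to ground and injecting 1 A at node A, the 3-node admittance system at A, C, D solves to V_A = Z_AB = 0.01092 + j2.672 Ω = 2.672∠89.8° Ω.
Step 4 — Source phasor: V = 9.13∠45.0° V = 6.456 + j6.456 V.
Step 5 — Current: I = V / Z = 2.426 - j2.406 A = 3.417∠-44.8° A.
Step 6 — Complex power: S = V·I* = 0.1274 + j31.19 VA.
Step 7 — Real power: P = Re(S) = 0.1274 W.
Step 8 — Reactive power: Q = Im(S) = 31.19 VAR.
Step 9 — Apparent power: |S| = 31.19 VA.
Step 10 — Power factor: PF = P/|S| = 0.004085 (lagging).

(a) P = 0.1274 W  (b) Q = 31.19 VAR  (c) S = 31.19 VA  (d) PF = 0.004085 (lagging)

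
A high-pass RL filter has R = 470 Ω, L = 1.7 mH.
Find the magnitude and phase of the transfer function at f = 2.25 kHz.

Step 1 — Angular frequency: ω = 2π·2250 = 1.414e+04 rad/s.
Step 2 — Transfer function: H(jω) = jωL/(R + jωL).
Step 3 — Numerator jωL = j·24.03; denominator R + jωL = 470 + j24.03.
Step 4 — H = 0.002608 + j0.051.
Step 5 — Magnitude: |H| = 0.05107 (-25.8 dB); phase: φ = 87.1°.

|H| = 0.05107 (-25.8 dB), φ = 87.1°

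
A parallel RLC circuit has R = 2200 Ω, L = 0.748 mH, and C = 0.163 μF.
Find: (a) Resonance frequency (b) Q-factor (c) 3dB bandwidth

Step 1 — Resonance: ω₀ = 1/√(LC) = 1/√(0.000748·1.63e-07) = 9.056e+04 rad/s.
Step 2 — f₀ = ω₀/(2π) = 1.441e+04 Hz.
Step 3 — Parallel Q: Q = R/(ω₀L) = 2200/(9.056e+04·0.000748) = 32.48.
Step 4 — Bandwidth: Δω = ω₀/Q = 2789 rad/s; BW = Δω/(2π) = 443.8 Hz.

(a) f₀ = 1.441e+04 Hz  (b) Q = 32.48  (c) BW = 443.8 Hz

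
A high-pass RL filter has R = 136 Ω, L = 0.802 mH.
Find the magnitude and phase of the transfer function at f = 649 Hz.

Step 1 — Angular frequency: ω = 2π·649 = 4078 rad/s.
Step 2 — Transfer function: H(jω) = jωL/(R + jωL).
Step 3 — Numerator jωL = j·3.27; denominator R + jωL = 136 + j3.27.
Step 4 — H = 0.0005779 + j0.02403.
Step 5 — Magnitude: |H| = 0.02404 (-32.4 dB); phase: φ = 88.6°.

|H| = 0.02404 (-32.4 dB), φ = 88.6°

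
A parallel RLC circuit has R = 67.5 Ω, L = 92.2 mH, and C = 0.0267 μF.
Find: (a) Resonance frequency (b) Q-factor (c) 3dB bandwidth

Step 1 — Resonance: ω₀ = 1/√(LC) = 1/√(0.0922·2.67e-08) = 2.015e+04 rad/s.
Step 2 — f₀ = ω₀/(2π) = 3208 Hz.
Step 3 — Parallel Q: Q = R/(ω₀L) = 67.5/(2.015e+04·0.0922) = 0.03632.
Step 4 — Bandwidth: Δω = ω₀/Q = 5.549e+05 rad/s; BW = Δω/(2π) = 8.831e+04 Hz.

(a) f₀ = 3208 Hz  (b) Q = 0.03632  (c) BW = 8.831e+04 Hz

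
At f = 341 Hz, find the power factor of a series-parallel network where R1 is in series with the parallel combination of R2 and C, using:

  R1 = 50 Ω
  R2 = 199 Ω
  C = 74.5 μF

Step 1 — Angular frequency: ω = 2π·f = 2π·341 = 2143 rad/s.
Step 2 — Component impedances:
  R1: Z = R = 50 Ω
  R2: Z = R = 199 Ω
  C: Z = 1/(jωC) = -j/(ω·C) = 0 - j6.265 Ω
Step 3 — Parallel branch: R2 || C = 1/(1/R2 + 1/C) = 0.197 - j6.259 Ω.
Step 4 — Series with R1: Z_total = R1 + (R2 || C) = 50.2 - j6.259 Ω = 50.59∠-7.1° Ω.
Step 5 — Power factor: PF = cos(φ) = Re(Z)/|Z| = 50.2/50.59 = 0.9923.
Step 6 — Type: Im(Z) = -6.259 ⇒ leading (phase φ = -7.1°).

PF = 0.9923 (leading, φ = -7.1°)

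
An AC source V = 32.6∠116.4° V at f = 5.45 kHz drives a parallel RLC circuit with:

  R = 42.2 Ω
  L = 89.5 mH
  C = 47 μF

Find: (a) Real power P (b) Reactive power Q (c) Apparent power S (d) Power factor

Step 1 — Angular frequency: ω = 2π·f = 2π·5450 = 3.424e+04 rad/s.
Step 2 — Component impedances:
  R: Z = R = 42.2 Ω
  L: Z = jωL = j·3.424e+04·0.0895 = 0 + j3065 Ω
  C: Z = 1/(jωC) = -j/(ω·C) = 0 - j0.6213 Ω
Step 3 — Parallel combination: 1/Z_total = 1/R + 1/L + 1/C; Z_total = 0.00915 - j0.6213 Ω = 0.6214∠-89.2° Ω.
Step 4 — Source phasor: V = 32.6∠116.4° V = -14.5 + j29.2 V.
Step 5 — Current: I = V / Z = -47.33 - j22.63 A = 52.46∠-154.4° A.
Step 6 — Complex power: S = V·I* = 25.18 - j1710 VA.
Step 7 — Real power: P = Re(S) = 25.18 W.
Step 8 — Reactive power: Q = Im(S) = -1710 VAR.
Step 9 — Apparent power: |S| = 1710 VA.
Step 10 — Power factor: PF = P/|S| = 0.01472 (leading).

(a) P = 25.18 W  (b) Q = -1710 VAR  (c) S = 1710 VA  (d) PF = 0.01472 (leading)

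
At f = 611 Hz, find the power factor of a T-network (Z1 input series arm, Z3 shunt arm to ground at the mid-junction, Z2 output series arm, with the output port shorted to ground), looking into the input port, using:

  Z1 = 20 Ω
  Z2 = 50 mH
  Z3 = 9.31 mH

Step 1 — Angular frequency: ω = 2π·f = 2π·611 = 3839 rad/s.
Step 2 — Component impedances:
  Z1: Z = R = 20 Ω
  Z2: Z = jωL = j·3839·0.05 = 0 + j192 Ω
  Z3: Z = jωL = j·3839·0.00931 = 0 + j35.74 Ω
Step 3 — With the output port shorted to ground, the output series arm Z2 runs from the junction to ground; the shunt arm Z3 also runs from the junction to ground. They appear in parallel: Z3 || Z2 = 0 + j30.13 Ω.
Step 4 — Series with input arm Z1: Z_in = Z1 + (Z3 || Z2) = 20 + j30.13 Ω = 36.16∠56.4° Ω.
Step 5 — Power factor: PF = cos(φ) = Re(Z)/|Z| = 20/36.165 = 0.553.
Step 6 — Type: Im(Z) = 30.13 ⇒ lagging (phase φ = 56.4°).

PF = 0.553 (lagging, φ = 56.4°)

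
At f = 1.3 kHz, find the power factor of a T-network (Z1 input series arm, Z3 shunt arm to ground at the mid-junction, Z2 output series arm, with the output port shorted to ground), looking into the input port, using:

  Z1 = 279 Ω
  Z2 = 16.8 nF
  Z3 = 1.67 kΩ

Step 1 — Angular frequency: ω = 2π·f = 2π·1300 = 8168 rad/s.
Step 2 — Component impedances:
  Z1: Z = R = 279 Ω
  Z2: Z = 1/(jωC) = -j/(ω·C) = 0 - j7287 Ω
  Z3: Z = R = 1670 Ω
Step 3 — With the output port shorted to ground, the output series arm Z2 runs from the junction to ground; the shunt arm Z3 also runs from the junction to ground. They appear in parallel: Z3 || Z2 = 1587 - j363.6 Ω.
Step 4 — Series with input arm Z1: Z_in = Z1 + (Z3 || Z2) = 1866 - j363.6 Ω = 1901∠-11.0° Ω.
Step 5 — Power factor: PF = cos(φ) = Re(Z)/|Z| = 1865.7/1900.8 = 0.9815.
Step 6 — Type: Im(Z) = -363.6 ⇒ leading (phase φ = -11.0°).

PF = 0.9815 (leading, φ = -11.0°)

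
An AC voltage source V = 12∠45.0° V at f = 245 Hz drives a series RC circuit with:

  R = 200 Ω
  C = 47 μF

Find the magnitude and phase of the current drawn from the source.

Step 1 — Angular frequency: ω = 2π·f = 2π·245 = 1539 rad/s.
Step 2 — Component impedances:
  R: Z = R = 200 Ω
  C: Z = 1/(jωC) = -j/(ω·C) = 0 - j13.82 Ω
Step 3 — Series combination: Z_total = R + C = 200 - j13.82 Ω = 200.5∠-4.0° Ω.
Step 4 — Source phasor: V = 12∠45.0° V = 8.485 + j8.485 V.
Step 5 — Ohm's law: I = V / Z_total = (8.485 + j8.485) / (200 - j13.82) = 0.03931 + j0.04514 A.
Step 6 — Convert to polar: |I| = 0.05986 A, ∠I = 49.0°.

I = 0.05986∠49.0° A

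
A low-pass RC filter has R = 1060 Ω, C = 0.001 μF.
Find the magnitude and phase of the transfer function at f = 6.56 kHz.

Step 1 — Angular frequency: ω = 2π·6560 = 4.122e+04 rad/s.
Step 2 — Transfer function: H(jω) = 1/(1 + jωRC).
Step 3 — Denominator: 1 + jωRC = 1 + j·4.122e+04·1060·1e-09 = 1 + j0.04369.
Step 4 — H = 0.9981 - j0.04361.
Step 5 — Magnitude: |H| = 0.999 (-0.0 dB); phase: φ = -2.5°.

|H| = 0.999 (-0.0 dB), φ = -2.5°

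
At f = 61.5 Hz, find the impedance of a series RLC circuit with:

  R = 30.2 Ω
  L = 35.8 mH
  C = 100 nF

Step 1 — Angular frequency: ω = 2π·f = 2π·61.5 = 386.4 rad/s.
Step 2 — Component impedances:
  R: Z = R = 30.2 Ω
  L: Z = jωL = j·386.4·0.0358 = 0 + j13.83 Ω
  C: Z = 1/(jωC) = -j/(ω·C) = 0 - j2.588e+04 Ω
Step 3 — Series combination: Z_total = R + L + C = 30.2 - j2.587e+04 Ω = 2.587e+04∠-89.9° Ω.

Z = 30.2 - j2.587e+04 Ω = 2.587e+04∠-89.9° Ω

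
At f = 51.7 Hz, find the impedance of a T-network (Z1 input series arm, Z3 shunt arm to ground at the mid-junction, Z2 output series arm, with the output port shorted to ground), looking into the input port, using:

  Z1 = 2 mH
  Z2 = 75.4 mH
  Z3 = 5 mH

Step 1 — Angular frequency: ω = 2π·f = 2π·51.7 = 324.8 rad/s.
Step 2 — Component impedances:
  Z1: Z = jωL = j·324.8·0.002 = 0 + j0.6497 Ω
  Z2: Z = jωL = j·324.8·0.0754 = 0 + j24.49 Ω
  Z3: Z = jωL = j·324.8·0.005 = 0 + j1.624 Ω
Step 3 — With the output port shorted to ground, the output series arm Z2 runs from the junction to ground; the shunt arm Z3 also runs from the junction to ground. They appear in parallel: Z3 || Z2 = 0 + j1.523 Ω.
Step 4 — Series with input arm Z1: Z_in = Z1 + (Z3 || Z2) = 0 + j2.173 Ω = 2.173∠90.0° Ω.

Z = 0 + j2.173 Ω = 2.173∠90.0° Ω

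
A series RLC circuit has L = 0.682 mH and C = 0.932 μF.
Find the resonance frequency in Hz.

Step 1 — Resonance condition Im(Z)=0 gives ω₀ = 1/√(LC).
Step 2 — ω₀ = 1/√(0.000682·9.32e-07) = 3.966e+04 rad/s.
Step 3 — f₀ = ω₀/(2π) = 6313 Hz.

f₀ = 6313 Hz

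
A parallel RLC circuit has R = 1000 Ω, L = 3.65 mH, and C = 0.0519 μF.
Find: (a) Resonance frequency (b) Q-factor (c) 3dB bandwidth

Step 1 — Resonance: ω₀ = 1/√(LC) = 1/√(0.00365·5.19e-08) = 7.266e+04 rad/s.
Step 2 — f₀ = ω₀/(2π) = 1.156e+04 Hz.
Step 3 — Parallel Q: Q = R/(ω₀L) = 1000/(7.266e+04·0.00365) = 3.771.
Step 4 — Bandwidth: Δω = ω₀/Q = 1.927e+04 rad/s; BW = Δω/(2π) = 3067 Hz.

(a) f₀ = 1.156e+04 Hz  (b) Q = 3.771  (c) BW = 3067 Hz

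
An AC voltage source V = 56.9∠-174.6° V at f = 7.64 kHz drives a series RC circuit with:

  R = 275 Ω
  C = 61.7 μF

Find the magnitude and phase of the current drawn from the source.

Step 1 — Angular frequency: ω = 2π·f = 2π·7640 = 4.8e+04 rad/s.
Step 2 — Component impedances:
  R: Z = R = 275 Ω
  C: Z = 1/(jωC) = -j/(ω·C) = 0 - j0.3376 Ω
Step 3 — Series combination: Z_total = R + C = 275 - j0.3376 Ω = 275∠-0.1° Ω.
Step 4 — Source phasor: V = 56.9∠-174.6° V = -56.65 - j5.355 V.
Step 5 — Ohm's law: I = V / Z_total = (-56.65 - j5.355) / (275 - j0.3376) = -0.206 - j0.01972 A.
Step 6 — Convert to polar: |I| = 0.2069 A, ∠I = -174.5°.

I = 0.2069∠-174.5° A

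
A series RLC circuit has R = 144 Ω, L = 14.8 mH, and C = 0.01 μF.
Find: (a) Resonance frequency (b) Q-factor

Step 1 — Resonance condition Im(Z)=0 gives ω₀ = 1/√(LC).
Step 2 — ω₀ = 1/√(0.0148·1e-08) = 8.22e+04 rad/s.
Step 3 — f₀ = ω₀/(2π) = 1.308e+04 Hz.
Step 4 — Series Q: Q = ω₀L/R = 8.22e+04·0.0148/144 = 8.448.

(a) f₀ = 1.308e+04 Hz  (b) Q = 8.448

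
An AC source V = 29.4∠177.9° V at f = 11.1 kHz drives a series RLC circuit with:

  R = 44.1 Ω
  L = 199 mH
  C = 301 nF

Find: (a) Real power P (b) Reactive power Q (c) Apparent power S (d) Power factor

Step 1 — Angular frequency: ω = 2π·f = 2π·1.11e+04 = 6.974e+04 rad/s.
Step 2 — Component impedances:
  R: Z = R = 44.1 Ω
  L: Z = jωL = j·6.974e+04·0.199 = 0 + j1.388e+04 Ω
  C: Z = 1/(jωC) = -j/(ω·C) = 0 - j47.64 Ω
Step 3 — Series combination: Z_total = R + L + C = 44.1 + j1.383e+04 Ω = 1.383e+04∠89.8° Ω.
Step 4 — Source phasor: V = 29.4∠177.9° V = -29.38 + j1.077 V.
Step 5 — Current: I = V / Z = 7.112e-05 + j0.002124 A = 0.002126∠88.1° A.
Step 6 — Complex power: S = V·I* = 0.0001993 + j0.06249 VA.
Step 7 — Real power: P = Re(S) = 0.0001993 W.
Step 8 — Reactive power: Q = Im(S) = 0.06249 VAR.
Step 9 — Apparent power: |S| = 0.06249 VA.
Step 10 — Power factor: PF = P/|S| = 0.003188 (lagging).

(a) P = 0.0001993 W  (b) Q = 0.06249 VAR  (c) S = 0.06249 VA  (d) PF = 0.003188 (lagging)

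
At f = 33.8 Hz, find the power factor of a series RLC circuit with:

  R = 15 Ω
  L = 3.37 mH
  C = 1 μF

Step 1 — Angular frequency: ω = 2π·f = 2π·33.8 = 212.4 rad/s.
Step 2 — Component impedances:
  R: Z = R = 15 Ω
  L: Z = jωL = j·212.4·0.00337 = 0 + j0.7157 Ω
  C: Z = 1/(jωC) = -j/(ω·C) = 0 - j4709 Ω
Step 3 — Series combination: Z_total = R + L + C = 15 - j4708 Ω = 4708∠-89.8° Ω.
Step 4 — Power factor: PF = cos(φ) = Re(Z)/|Z| = 15/4708 = 0.003186.
Step 5 — Type: Im(Z) = -4708 ⇒ leading (phase φ = -89.8°).

PF = 0.003186 (leading, φ = -89.8°)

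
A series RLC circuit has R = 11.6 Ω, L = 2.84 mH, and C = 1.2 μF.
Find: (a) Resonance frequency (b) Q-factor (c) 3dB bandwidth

Step 1 — Resonance: ω₀ = 1/√(LC) = 1/√(0.00284·1.2e-06) = 1.713e+04 rad/s.
Step 2 — f₀ = ω₀/(2π) = 2726 Hz.
Step 3 — Series Q: Q = ω₀L/R = 1.713e+04·0.00284/11.6 = 4.194.
Step 4 — Bandwidth: Δω = ω₀/Q = 4085 rad/s; BW = Δω/(2π) = 650.1 Hz.

(a) f₀ = 2726 Hz  (b) Q = 4.194  (c) BW = 650.1 Hz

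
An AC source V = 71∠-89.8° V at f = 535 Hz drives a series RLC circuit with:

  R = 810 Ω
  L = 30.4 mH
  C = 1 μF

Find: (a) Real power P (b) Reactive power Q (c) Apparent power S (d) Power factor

Step 1 — Angular frequency: ω = 2π·f = 2π·535 = 3362 rad/s.
Step 2 — Component impedances:
  R: Z = R = 810 Ω
  L: Z = jωL = j·3362·0.0304 = 0 + j102.2 Ω
  C: Z = 1/(jωC) = -j/(ω·C) = 0 - j297.5 Ω
Step 3 — Series combination: Z_total = R + L + C = 810 - j195.3 Ω = 833.2∠-13.6° Ω.
Step 4 — Source phasor: V = 71∠-89.8° V = 0.2478 - j71 V.
Step 5 — Current: I = V / Z = 0.02026 - j0.08277 A = 0.08521∠-76.2° A.
Step 6 — Complex power: S = V·I* = 5.882 - j1.418 VA.
Step 7 — Real power: P = Re(S) = 5.882 W.
Step 8 — Reactive power: Q = Im(S) = -1.418 VAR.
Step 9 — Apparent power: |S| = 6.05 VA.
Step 10 — Power factor: PF = P/|S| = 0.9721 (leading).

(a) P = 5.882 W  (b) Q = -1.418 VAR  (c) S = 6.05 VA  (d) PF = 0.9721 (leading)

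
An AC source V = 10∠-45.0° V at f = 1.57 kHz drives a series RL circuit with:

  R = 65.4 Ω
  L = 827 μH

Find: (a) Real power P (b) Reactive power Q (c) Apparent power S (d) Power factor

Step 1 — Angular frequency: ω = 2π·f = 2π·1570 = 9865 rad/s.
Step 2 — Component impedances:
  R: Z = R = 65.4 Ω
  L: Z = jωL = j·9865·0.000827 = 0 + j8.158 Ω
Step 3 — Series combination: Z_total = R + L = 65.4 + j8.158 Ω = 65.91∠7.1° Ω.
Step 4 — Source phasor: V = 10∠-45.0° V = 7.071 - j7.071 V.
Step 5 — Current: I = V / Z = 0.09318 - j0.1197 A = 0.1517∠-52.1° A.
Step 6 — Complex power: S = V·I* = 1.506 + j0.1878 VA.
Step 7 — Real power: P = Re(S) = 1.506 W.
Step 8 — Reactive power: Q = Im(S) = 0.1878 VAR.
Step 9 — Apparent power: |S| = 1.517 VA.
Step 10 — Power factor: PF = P/|S| = 0.9923 (lagging).

(a) P = 1.506 W  (b) Q = 0.1878 VAR  (c) S = 1.517 VA  (d) PF = 0.9923 (lagging)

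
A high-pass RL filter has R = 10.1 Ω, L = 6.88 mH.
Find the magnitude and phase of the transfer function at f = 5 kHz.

Step 1 — Angular frequency: ω = 2π·5000 = 3.142e+04 rad/s.
Step 2 — Transfer function: H(jω) = jωL/(R + jωL).
Step 3 — Numerator jωL = j·216.1; denominator R + jωL = 10.1 + j216.1.
Step 4 — H = 0.9978 + j0.04663.
Step 5 — Magnitude: |H| = 0.9989 (-0.0 dB); phase: φ = 2.7°.

|H| = 0.9989 (-0.0 dB), φ = 2.7°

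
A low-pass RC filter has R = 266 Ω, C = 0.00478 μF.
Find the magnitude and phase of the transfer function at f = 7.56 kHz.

Step 1 — Angular frequency: ω = 2π·7560 = 4.75e+04 rad/s.
Step 2 — Transfer function: H(jω) = 1/(1 + jωRC).
Step 3 — Denominator: 1 + jωRC = 1 + j·4.75e+04·266·4.78e-09 = 1 + j0.0604.
Step 4 — H = 0.9964 - j0.06018.
Step 5 — Magnitude: |H| = 0.9982 (-0.0 dB); phase: φ = -3.5°.

|H| = 0.9982 (-0.0 dB), φ = -3.5°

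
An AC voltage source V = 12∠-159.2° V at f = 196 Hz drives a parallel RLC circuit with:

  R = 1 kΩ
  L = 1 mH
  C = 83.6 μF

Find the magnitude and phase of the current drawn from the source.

Step 1 — Angular frequency: ω = 2π·f = 2π·196 = 1232 rad/s.
Step 2 — Component impedances:
  R: Z = R = 1000 Ω
  L: Z = jωL = j·1232·0.001 = 0 + j1.232 Ω
  C: Z = 1/(jωC) = -j/(ω·C) = 0 - j9.713 Ω
Step 3 — Parallel combination: 1/Z_total = 1/R + 1/L + 1/C; Z_total = 0.001989 + j1.41 Ω = 1.41∠89.9° Ω.
Step 4 — Source phasor: V = 12∠-159.2° V = -11.22 - j4.261 V.
Step 5 — Ohm's law: I = V / Z_total = (-11.22 - j4.261) / (0.001989 + j1.41) = -3.033 + j7.95 A.
Step 6 — Convert to polar: |I| = 8.509 A, ∠I = 110.9°.

I = 8.509∠110.9° A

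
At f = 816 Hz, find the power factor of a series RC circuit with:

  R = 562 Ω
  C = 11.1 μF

Step 1 — Angular frequency: ω = 2π·f = 2π·816 = 5127 rad/s.
Step 2 — Component impedances:
  R: Z = R = 562 Ω
  C: Z = 1/(jωC) = -j/(ω·C) = 0 - j17.57 Ω
Step 3 — Series combination: Z_total = R + C = 562 - j17.57 Ω = 562.3∠-1.8° Ω.
Step 4 — Power factor: PF = cos(φ) = Re(Z)/|Z| = 562/562.3 = 0.9995.
Step 5 — Type: Im(Z) = -17.57 ⇒ leading (phase φ = -1.8°).

PF = 0.9995 (leading, φ = -1.8°)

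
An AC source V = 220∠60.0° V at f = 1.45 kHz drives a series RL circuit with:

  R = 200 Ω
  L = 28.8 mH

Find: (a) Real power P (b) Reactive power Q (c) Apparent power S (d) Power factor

Step 1 — Angular frequency: ω = 2π·f = 2π·1450 = 9111 rad/s.
Step 2 — Component impedances:
  R: Z = R = 200 Ω
  L: Z = jωL = j·9111·0.0288 = 0 + j262.4 Ω
Step 3 — Series combination: Z_total = R + L = 200 + j262.4 Ω = 329.9∠52.7° Ω.
Step 4 — Source phasor: V = 220∠60.0° V = 110 + j190.5 V.
Step 5 — Current: I = V / Z = 0.6614 + j0.08491 A = 0.6668∠7.3° A.
Step 6 — Complex power: S = V·I* = 88.93 + j116.7 VA.
Step 7 — Real power: P = Re(S) = 88.93 W.
Step 8 — Reactive power: Q = Im(S) = 116.7 VAR.
Step 9 — Apparent power: |S| = 146.7 VA.
Step 10 — Power factor: PF = P/|S| = 0.6062 (lagging).

(a) P = 88.93 W  (b) Q = 116.7 VAR  (c) S = 146.7 VA  (d) PF = 0.6062 (lagging)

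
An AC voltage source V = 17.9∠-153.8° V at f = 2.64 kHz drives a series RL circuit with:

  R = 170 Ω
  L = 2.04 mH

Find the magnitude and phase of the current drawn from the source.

Step 1 — Angular frequency: ω = 2π·f = 2π·2640 = 1.659e+04 rad/s.
Step 2 — Component impedances:
  R: Z = R = 170 Ω
  L: Z = jωL = j·1.659e+04·0.00204 = 0 + j33.84 Ω
Step 3 — Series combination: Z_total = R + L = 170 + j33.84 Ω = 173.3∠11.3° Ω.
Step 4 — Source phasor: V = 17.9∠-153.8° V = -16.06 - j7.903 V.
Step 5 — Ohm's law: I = V / Z_total = (-16.06 - j7.903) / (170 + j33.84) = -0.09978 - j0.02663 A.
Step 6 — Convert to polar: |I| = 0.1033 A, ∠I = -165.1°.

I = 0.1033∠-165.1° A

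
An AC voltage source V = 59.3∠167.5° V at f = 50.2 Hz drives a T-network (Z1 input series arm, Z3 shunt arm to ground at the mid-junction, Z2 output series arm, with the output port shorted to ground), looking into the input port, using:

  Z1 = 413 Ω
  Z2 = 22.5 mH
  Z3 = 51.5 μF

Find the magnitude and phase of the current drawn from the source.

Step 1 — Angular frequency: ω = 2π·f = 2π·50.2 = 315.4 rad/s.
Step 2 — Component impedances:
  Z1: Z = R = 413 Ω
  Z2: Z = jωL = j·315.4·0.0225 = 0 + j7.097 Ω
  Z3: Z = 1/(jωC) = -j/(ω·C) = 0 - j61.56 Ω
Step 3 — With the output port shorted to ground, the output series arm Z2 runs from the junction to ground; the shunt arm Z3 also runs from the junction to ground. They appear in parallel: Z3 || Z2 = 0 + j8.022 Ω.
Step 4 — Series with input arm Z1: Z_in = Z1 + (Z3 || Z2) = 413 + j8.022 Ω = 413.1∠1.1° Ω.
Step 5 — Source phasor: V = 59.3∠167.5° V = -57.89 + j12.83 V.
Step 6 — Ohm's law: I = V / Z_total = (-57.89 + j12.83) / (413 + j8.022) = -0.1395 + j0.03379 A.
Step 7 — Convert to polar: |I| = 0.1436 A, ∠I = 166.4°.

I = 0.1436∠166.4° A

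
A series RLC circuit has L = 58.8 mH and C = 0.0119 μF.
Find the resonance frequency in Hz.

Step 1 — Resonance condition Im(Z)=0 gives ω₀ = 1/√(LC).
Step 2 — ω₀ = 1/√(0.0588·1.19e-08) = 3.78e+04 rad/s.
Step 3 — f₀ = ω₀/(2π) = 6017 Hz.

f₀ = 6017 Hz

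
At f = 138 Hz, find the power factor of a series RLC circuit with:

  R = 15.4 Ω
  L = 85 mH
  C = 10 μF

Step 1 — Angular frequency: ω = 2π·f = 2π·138 = 867.1 rad/s.
Step 2 — Component impedances:
  R: Z = R = 15.4 Ω
  L: Z = jωL = j·867.1·0.085 = 0 + j73.7 Ω
  C: Z = 1/(jωC) = -j/(ω·C) = 0 - j115.3 Ω
Step 3 — Series combination: Z_total = R + L + C = 15.4 - j41.63 Ω = 44.39∠-69.7° Ω.
Step 4 — Power factor: PF = cos(φ) = Re(Z)/|Z| = 15.4/44.385 = 0.347.
Step 5 — Type: Im(Z) = -41.63 ⇒ leading (phase φ = -69.7°).

PF = 0.347 (leading, φ = -69.7°)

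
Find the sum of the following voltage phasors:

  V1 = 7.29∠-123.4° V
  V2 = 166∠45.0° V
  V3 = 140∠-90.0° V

Step 1 — Convert each phasor to rectangular form:
  V1 = 7.29·(cos(-123.4°) + j·sin(-123.4°)) = -4.013 - j6.086 V
  V2 = 166·(cos(45.0°) + j·sin(45.0°)) = 117.4 + j117.4 V
  V3 = 140·(cos(-90.0°) + j·sin(-90.0°)) = 0 - j140 V
Step 2 — Sum components: V_total = 113.4 - j28.71 V.
Step 3 — Convert to polar: |V_total| = 116.9 V, ∠V_total = -14.2°.

V_total = 116.9∠-14.2° V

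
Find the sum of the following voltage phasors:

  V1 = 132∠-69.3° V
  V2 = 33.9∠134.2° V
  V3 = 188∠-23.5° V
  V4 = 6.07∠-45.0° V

Step 1 — Convert each phasor to rectangular form:
  V1 = 132·(cos(-69.3°) + j·sin(-69.3°)) = 46.66 - j123.5 V
  V2 = 33.9·(cos(134.2°) + j·sin(134.2°)) = -23.63 + j24.3 V
  V3 = 188·(cos(-23.5°) + j·sin(-23.5°)) = 172.4 - j74.96 V
  V4 = 6.07·(cos(-45.0°) + j·sin(-45.0°)) = 4.292 - j4.292 V
Step 2 — Sum components: V_total = 199.7 - j178.4 V.
Step 3 — Convert to polar: |V_total| = 267.8 V, ∠V_total = -41.8°.

V_total = 267.8∠-41.8° V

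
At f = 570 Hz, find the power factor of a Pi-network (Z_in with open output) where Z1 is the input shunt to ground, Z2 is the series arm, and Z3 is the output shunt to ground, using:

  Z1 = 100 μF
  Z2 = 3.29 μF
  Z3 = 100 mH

Step 1 — Angular frequency: ω = 2π·f = 2π·570 = 3581 rad/s.
Step 2 — Component impedances:
  Z1: Z = 1/(jωC) = -j/(ω·C) = 0 - j2.792 Ω
  Z2: Z = 1/(jωC) = -j/(ω·C) = 0 - j84.87 Ω
  Z3: Z = jωL = j·3581·0.1 = 0 + j358.1 Ω
Step 3 — With open output, the series arm Z2 and the output shunt Z3 appear in series to ground: Z2 + Z3 = 0 + j273.3 Ω.
Step 4 — Parallel with input shunt Z1: Z_in = Z1 || (Z2 + Z3) = 0 - j2.821 Ω = 2.821∠-90.0° Ω.
Step 5 — Power factor: PF = cos(φ) = Re(Z)/|Z| = 0/2.821 = 0.
Step 6 — Type: Im(Z) = -2.821 ⇒ leading (phase φ = -90.0°).

PF = 0 (leading, φ = -90.0°)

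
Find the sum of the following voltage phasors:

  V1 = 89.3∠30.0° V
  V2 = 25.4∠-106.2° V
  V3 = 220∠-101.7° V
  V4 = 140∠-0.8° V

Step 1 — Convert each phasor to rectangular form:
  V1 = 89.3·(cos(30.0°) + j·sin(30.0°)) = 77.34 + j44.65 V
  V2 = 25.4·(cos(-106.2°) + j·sin(-106.2°)) = -7.086 - j24.39 V
  V3 = 220·(cos(-101.7°) + j·sin(-101.7°)) = -44.61 - j215.4 V
  V4 = 140·(cos(-0.8°) + j·sin(-0.8°)) = 140 - j1.955 V
Step 2 — Sum components: V_total = 165.6 - j197.1 V.
Step 3 — Convert to polar: |V_total| = 257.5 V, ∠V_total = -50.0°.

V_total = 257.5∠-50.0° V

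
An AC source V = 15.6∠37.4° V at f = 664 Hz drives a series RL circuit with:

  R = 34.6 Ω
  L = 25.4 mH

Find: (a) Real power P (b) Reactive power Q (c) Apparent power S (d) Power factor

Step 1 — Angular frequency: ω = 2π·f = 2π·664 = 4172 rad/s.
Step 2 — Component impedances:
  R: Z = R = 34.6 Ω
  L: Z = jωL = j·4172·0.0254 = 0 + j106 Ω
Step 3 — Series combination: Z_total = R + L = 34.6 + j106 Ω = 111.5∠71.9° Ω.
Step 4 — Source phasor: V = 15.6∠37.4° V = 12.39 + j9.475 V.
Step 5 — Current: I = V / Z = 0.1153 - j0.0793 A = 0.1399∠-34.5° A.
Step 6 — Complex power: S = V·I* = 0.6776 + j2.075 VA.
Step 7 — Real power: P = Re(S) = 0.6776 W.
Step 8 — Reactive power: Q = Im(S) = 2.075 VAR.
Step 9 — Apparent power: |S| = 2.183 VA.
Step 10 — Power factor: PF = P/|S| = 0.3104 (lagging).

(a) P = 0.6776 W  (b) Q = 2.075 VAR  (c) S = 2.183 VA  (d) PF = 0.3104 (lagging)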